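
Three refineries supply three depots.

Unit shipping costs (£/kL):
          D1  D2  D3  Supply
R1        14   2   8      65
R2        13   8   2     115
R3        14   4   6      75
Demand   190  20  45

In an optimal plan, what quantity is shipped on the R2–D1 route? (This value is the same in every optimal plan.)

Optimal shipments:
  R1->D1: 45 × £14 = £630
  R1->D2: 20 × £2 = £40
  R2->D1: 70 × £13 = £910
  R2->D3: 45 × £2 = £90
  R3->D1: 75 × £14 = £1050
Total cost = £2720.
So R2→D1 carries 70 kL.

70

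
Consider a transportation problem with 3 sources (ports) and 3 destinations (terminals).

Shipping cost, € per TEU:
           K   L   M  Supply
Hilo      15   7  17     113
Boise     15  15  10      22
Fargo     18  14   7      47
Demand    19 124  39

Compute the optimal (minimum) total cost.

1506

One minimum-cost allocation:
  Hilo→L: 113 TEU
  Boise→K: 19 TEU
  Boise→L: 3 TEU
  Fargo→L: 8 TEU
  Fargo→M: 39 TEU
Total cost = €1506.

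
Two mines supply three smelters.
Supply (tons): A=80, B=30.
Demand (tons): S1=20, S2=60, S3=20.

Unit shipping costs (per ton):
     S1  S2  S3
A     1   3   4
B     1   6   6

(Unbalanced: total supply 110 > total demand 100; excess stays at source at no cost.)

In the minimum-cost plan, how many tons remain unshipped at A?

Minimum-cost shipments:
  A→S2: 60 × 3 = 180
  A→S3: 20 × 4 = 80
  B→S1: 20 × 1 = 20
Total cost = 280.
A ships 80 of its 80, leaving 0.

0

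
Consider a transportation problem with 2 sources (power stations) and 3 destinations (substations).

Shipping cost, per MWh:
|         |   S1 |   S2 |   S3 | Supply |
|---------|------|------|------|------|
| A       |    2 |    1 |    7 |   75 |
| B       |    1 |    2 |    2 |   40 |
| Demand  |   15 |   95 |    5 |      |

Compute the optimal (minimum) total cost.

140

An optimal shipping plan:
  A→S2: 75 × 1 = 75
  B→S1: 15 × 1 = 15
  B→S2: 20 × 2 = 40
  B→S3: 5 × 2 = 10
Total = 75 + 15 + 40 + 10 = 140.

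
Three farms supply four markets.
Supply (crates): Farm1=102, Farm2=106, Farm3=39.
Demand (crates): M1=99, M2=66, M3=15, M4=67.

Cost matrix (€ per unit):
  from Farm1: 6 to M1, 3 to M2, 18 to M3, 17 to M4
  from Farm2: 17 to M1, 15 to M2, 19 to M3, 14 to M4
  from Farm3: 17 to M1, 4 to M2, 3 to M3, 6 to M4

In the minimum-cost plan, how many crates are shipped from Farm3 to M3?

The minimum-cost plan:
  Farm1->M1: 60 × €6 = €360
  Farm1->M2: 42 × €3 = €126
  Farm2->M1: 39 × €17 = €663
  Farm2->M4: 67 × €14 = €938
  Farm3->M2: 24 × €4 = €96
  Farm3->M3: 15 × €3 = €45
Total cost = €2228.
So Farm3→M3 carries 15 crates.

15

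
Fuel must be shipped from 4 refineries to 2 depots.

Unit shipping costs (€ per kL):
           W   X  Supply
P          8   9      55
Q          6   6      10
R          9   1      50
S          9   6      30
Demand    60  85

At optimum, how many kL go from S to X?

Optimal shipments:
  P->W: 55 kL
  Q->W: 5 kL
  Q->X: 5 kL
  R->X: 50 kL
  S->X: 30 kL
Total cost = €730.
So S→X carries 30 kL.

30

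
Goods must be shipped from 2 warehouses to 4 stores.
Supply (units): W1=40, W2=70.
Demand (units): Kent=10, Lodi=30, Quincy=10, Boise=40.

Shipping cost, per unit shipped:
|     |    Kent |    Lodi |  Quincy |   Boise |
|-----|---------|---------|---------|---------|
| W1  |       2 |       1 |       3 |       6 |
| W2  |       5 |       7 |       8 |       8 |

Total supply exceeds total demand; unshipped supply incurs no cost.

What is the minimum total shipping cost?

Optimal allocation:
  W1→Lodi: 30 × 1 = 30
  W1→Quincy: 10 × 3 = 30
  W2→Kent: 10 × 5 = 50
  W2→Boise: 40 × 8 = 320
Total = 30 + 30 + 50 + 320 = 430.
(Supply check: W1 ships 40; W2 ships 50.)

430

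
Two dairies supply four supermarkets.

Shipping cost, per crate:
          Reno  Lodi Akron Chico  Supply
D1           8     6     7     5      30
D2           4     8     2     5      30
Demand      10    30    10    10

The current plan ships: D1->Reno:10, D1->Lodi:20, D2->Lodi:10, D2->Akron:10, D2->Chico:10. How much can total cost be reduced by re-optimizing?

60

Current plan cost = 10·8 + 20·6 + 10·8 + 10·2 + 10·5 = 350.
Optimal plan:
  D1->Lodi: 30 × 6 = 180
  D2->Reno: 10 × 4 = 40
  D2->Akron: 10 × 2 = 20
  D2->Chico: 10 × 5 = 50
Optimal cost = 290.
Saving = 350 − 290 = 60.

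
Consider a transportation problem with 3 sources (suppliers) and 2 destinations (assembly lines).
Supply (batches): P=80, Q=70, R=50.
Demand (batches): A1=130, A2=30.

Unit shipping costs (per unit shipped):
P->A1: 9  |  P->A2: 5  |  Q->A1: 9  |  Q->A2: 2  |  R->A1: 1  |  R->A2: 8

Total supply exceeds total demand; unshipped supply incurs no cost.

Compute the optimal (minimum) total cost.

Optimal allocation:
  P–A1: 40 × 9 = 360
  Q–A1: 40 × 9 = 360
  Q–A2: 30 × 2 = 60
  R–A1: 50 × 1 = 50
Total = 360 + 360 + 60 + 50 = 830.

830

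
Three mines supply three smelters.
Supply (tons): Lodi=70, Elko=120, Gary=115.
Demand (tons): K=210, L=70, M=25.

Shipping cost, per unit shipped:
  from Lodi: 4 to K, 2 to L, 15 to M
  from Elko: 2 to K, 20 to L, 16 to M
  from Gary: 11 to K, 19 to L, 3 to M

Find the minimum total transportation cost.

1445

An optimal shipping plan:
  Lodi to L: 70 tons
  Elko to K: 120 tons
  Gary to K: 90 tons
  Gary to M: 25 tons
Total cost = 1445.
(Supply check: Lodi ships 70; Elko ships 120; Gary ships 115.)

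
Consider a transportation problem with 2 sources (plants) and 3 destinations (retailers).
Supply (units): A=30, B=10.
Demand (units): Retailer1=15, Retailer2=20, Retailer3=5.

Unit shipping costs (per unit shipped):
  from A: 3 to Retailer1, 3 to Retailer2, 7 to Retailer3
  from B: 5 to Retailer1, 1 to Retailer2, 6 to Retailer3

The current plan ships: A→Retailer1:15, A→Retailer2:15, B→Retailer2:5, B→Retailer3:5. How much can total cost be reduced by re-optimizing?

Current plan cost = 15·3 + 15·3 + 5·1 + 5·6 = 125.
Optimal plan:
  A–Retailer1: 15 × 3 = 45
  A–Retailer2: 10 × 3 = 30
  A–Retailer3: 5 × 7 = 35
  B–Retailer2: 10 × 1 = 10
Optimal cost = 120.
Saving = 125 − 120 = 5.

5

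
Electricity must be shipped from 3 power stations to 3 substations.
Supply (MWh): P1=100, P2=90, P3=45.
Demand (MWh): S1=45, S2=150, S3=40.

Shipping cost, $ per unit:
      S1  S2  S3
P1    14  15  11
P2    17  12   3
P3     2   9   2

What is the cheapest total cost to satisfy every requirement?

2310

An optimal shipping plan:
  P1->S2: 100 × $15 = $1500
  P2->S2: 50 × $12 = $600
  P2->S3: 40 × $3 = $120
  P3->S1: 45 × $2 = $90
Total = 1500 + 600 + 120 + 90 = $2310.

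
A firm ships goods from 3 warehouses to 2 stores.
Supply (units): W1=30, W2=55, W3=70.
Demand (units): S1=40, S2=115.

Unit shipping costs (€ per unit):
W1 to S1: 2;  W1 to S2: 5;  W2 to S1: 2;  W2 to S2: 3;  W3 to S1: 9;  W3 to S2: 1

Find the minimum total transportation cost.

285

Optimal allocation:
  W1->S1: 30 × €2 = €60
  W2->S1: 10 × €2 = €20
  W2->S2: 45 × €3 = €135
  W3->S2: 70 × €1 = €70
Total = 60 + 20 + 135 + 70 = €285.
(Supply check: W1 ships 30; W2 ships 55; W3 ships 70.)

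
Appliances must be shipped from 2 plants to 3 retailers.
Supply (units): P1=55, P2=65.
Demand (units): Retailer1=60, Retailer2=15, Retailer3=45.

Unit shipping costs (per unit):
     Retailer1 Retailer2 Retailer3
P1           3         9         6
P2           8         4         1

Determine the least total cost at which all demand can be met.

A cheapest plan:
  P1→Retailer1: 55 × 3 = 165
  P2→Retailer1: 5 × 8 = 40
  P2→Retailer2: 15 × 4 = 60
  P2→Retailer3: 45 × 1 = 45
Total = 165 + 40 + 60 + 45 = 310.
(Supply check: P1 ships 55; P2 ships 65.)

310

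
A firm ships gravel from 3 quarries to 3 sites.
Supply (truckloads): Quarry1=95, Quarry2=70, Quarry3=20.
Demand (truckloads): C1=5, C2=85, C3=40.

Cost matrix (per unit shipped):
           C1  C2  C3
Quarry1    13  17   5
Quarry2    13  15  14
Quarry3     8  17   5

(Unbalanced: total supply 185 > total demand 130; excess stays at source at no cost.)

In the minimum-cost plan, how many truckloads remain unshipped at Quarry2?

Minimum-cost shipments:
  Quarry1 to C2: 15 truckloads
  Quarry1 to C3: 25 truckloads
  Quarry2 to C2: 70 truckloads
  Quarry3 to C1: 5 truckloads
  Quarry3 to C3: 15 truckloads
Total cost = 1545.
Quarry2 ships 70 of its 70, leaving 0.

0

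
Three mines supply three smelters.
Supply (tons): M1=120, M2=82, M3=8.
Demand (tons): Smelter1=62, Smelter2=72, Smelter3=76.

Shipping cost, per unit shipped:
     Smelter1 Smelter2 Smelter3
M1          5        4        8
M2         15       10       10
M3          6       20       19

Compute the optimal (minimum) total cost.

1402

An optimal shipping plan:
  M1 to Smelter1: 54 tons
  M1 to Smelter2: 66 tons
  M2 to Smelter2: 6 tons
  M2 to Smelter3: 76 tons
  M3 to Smelter1: 8 tons
Total cost = 1402.
(Supply check: M1 ships 120; M2 ships 82; M3 ships 8.)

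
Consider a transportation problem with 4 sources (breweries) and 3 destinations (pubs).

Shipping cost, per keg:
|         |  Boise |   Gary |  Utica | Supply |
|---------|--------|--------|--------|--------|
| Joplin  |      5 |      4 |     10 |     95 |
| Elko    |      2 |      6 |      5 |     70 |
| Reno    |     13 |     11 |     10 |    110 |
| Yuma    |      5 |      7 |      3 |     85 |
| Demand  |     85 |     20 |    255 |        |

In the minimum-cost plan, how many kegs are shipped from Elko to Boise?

The minimum-cost plan:
  Joplin–Boise: 75 × 5 = 375
  Joplin–Gary: 20 × 4 = 80
  Elko–Boise: 10 × 2 = 20
  Elko–Utica: 60 × 5 = 300
  Reno–Utica: 110 × 10 = 1100
  Yuma–Utica: 85 × 3 = 255
Total cost = 2130.
So Elko→Boise carries 10 kegs.

10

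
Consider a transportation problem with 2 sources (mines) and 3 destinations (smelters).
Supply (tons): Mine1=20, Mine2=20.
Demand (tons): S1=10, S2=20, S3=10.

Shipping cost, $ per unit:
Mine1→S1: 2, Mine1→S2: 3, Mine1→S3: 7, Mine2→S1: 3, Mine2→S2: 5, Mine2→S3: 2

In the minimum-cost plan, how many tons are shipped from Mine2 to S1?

10

Solving gives:
  Mine1→S2: 20 × $3 = $60
  Mine2→S1: 10 × $3 = $30
  Mine2→S3: 10 × $2 = $20
Total cost = $110.
So Mine2→S1 carries 10 tons.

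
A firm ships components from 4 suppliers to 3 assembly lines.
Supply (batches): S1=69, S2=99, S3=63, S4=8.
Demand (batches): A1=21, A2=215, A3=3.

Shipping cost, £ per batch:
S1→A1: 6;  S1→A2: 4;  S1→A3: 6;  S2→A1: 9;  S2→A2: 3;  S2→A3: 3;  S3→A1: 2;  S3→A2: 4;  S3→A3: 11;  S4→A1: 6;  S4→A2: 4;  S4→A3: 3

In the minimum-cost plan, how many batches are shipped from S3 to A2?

42

The minimum-cost plan:
  S1 to A2: 69 × £4 = £276
  S2 to A2: 99 × £3 = £297
  S3 to A1: 21 × £2 = £42
  S3 to A2: 42 × £4 = £168
  S4 to A2: 5 × £4 = £20
  S4 to A3: 3 × £3 = £9
Total cost = £812.
So S3→A2 carries 42 batches.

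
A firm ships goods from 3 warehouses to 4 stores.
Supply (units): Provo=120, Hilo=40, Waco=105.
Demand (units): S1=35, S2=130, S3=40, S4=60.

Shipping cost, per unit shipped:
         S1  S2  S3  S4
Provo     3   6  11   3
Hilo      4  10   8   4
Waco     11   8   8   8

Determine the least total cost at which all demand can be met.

One minimum-cost allocation:
  Provo–S2: 65 × 6 = 390
  Provo–S4: 55 × 3 = 165
  Hilo–S1: 35 × 4 = 140
  Hilo–S4: 5 × 4 = 20
  Waco–S2: 65 × 8 = 520
  Waco–S3: 40 × 8 = 320
Total = 390 + 165 + 140 + 20 + 520 + 320 = 1555.
(Supply check: Provo ships 120; Hilo ships 40; Waco ships 105.)

1555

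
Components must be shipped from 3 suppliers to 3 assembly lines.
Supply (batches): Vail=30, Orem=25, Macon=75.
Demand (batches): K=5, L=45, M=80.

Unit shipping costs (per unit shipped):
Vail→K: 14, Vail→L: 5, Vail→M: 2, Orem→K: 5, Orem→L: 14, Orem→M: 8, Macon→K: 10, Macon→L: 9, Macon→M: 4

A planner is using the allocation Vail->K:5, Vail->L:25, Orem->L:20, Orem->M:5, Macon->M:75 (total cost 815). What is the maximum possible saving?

105

Current plan cost = 5·14 + 25·5 + 20·14 + 5·8 + 75·4 = 815.
Optimal plan:
  Vail to L: 30 batches
  Orem to K: 5 batches
  Orem to M: 20 batches
  Macon to L: 15 batches
  Macon to M: 60 batches
Optimal cost = 710.
Saving = 815 − 710 = 105.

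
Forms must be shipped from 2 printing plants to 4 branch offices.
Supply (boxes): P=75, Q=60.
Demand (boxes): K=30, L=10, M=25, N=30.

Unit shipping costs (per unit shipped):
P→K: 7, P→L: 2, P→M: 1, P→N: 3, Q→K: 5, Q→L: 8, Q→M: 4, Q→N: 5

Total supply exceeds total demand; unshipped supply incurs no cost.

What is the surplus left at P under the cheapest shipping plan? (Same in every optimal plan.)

10

An optimal plan:
  P->L: 10 boxes
  P->M: 25 boxes
  P->N: 30 boxes
  Q->K: 30 boxes
Total cost = 285.
P ships 65 of its 75, leaving 10.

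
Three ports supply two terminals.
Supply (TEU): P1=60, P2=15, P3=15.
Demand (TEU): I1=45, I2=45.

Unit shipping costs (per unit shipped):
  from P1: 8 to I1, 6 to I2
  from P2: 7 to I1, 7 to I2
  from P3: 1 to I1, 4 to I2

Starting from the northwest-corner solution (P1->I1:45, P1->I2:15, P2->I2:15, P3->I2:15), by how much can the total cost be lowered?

Current plan cost = 45·8 + 15·6 + 15·7 + 15·4 = 615.
Optimal plan:
  P1 to I1: 15 × 8 = 120
  P1 to I2: 45 × 6 = 270
  P2 to I1: 15 × 7 = 105
  P3 to I1: 15 × 1 = 15
Optimal cost = 510.
Saving = 615 − 510 = 105.

105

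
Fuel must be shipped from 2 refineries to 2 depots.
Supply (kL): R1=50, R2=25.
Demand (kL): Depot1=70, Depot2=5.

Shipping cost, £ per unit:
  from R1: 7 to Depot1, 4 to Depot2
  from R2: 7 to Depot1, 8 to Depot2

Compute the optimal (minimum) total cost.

510

One minimum-cost allocation:
  R1→Depot1: 45 × £7 = £315
  R1→Depot2: 5 × £4 = £20
  R2→Depot1: 25 × £7 = £175
Total = 315 + 20 + 175 = £510.
(Supply check: R1 ships 50; R2 ships 25.)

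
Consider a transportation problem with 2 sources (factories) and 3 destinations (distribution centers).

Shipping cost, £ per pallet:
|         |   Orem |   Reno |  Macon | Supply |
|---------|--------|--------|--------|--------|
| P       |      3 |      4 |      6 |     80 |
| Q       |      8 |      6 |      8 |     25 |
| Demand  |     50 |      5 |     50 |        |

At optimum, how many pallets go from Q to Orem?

Solving gives:
  P–Orem: 50 × £3 = £150
  P–Reno: 5 × £4 = £20
  P–Macon: 25 × £6 = £150
  Q–Macon: 25 × £8 = £200
Total cost = £520.
The route Q→Orem is not used.

0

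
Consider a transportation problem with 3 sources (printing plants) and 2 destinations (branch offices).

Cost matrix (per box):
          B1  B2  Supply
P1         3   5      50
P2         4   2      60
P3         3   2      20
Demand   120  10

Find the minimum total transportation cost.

430

A cheapest plan:
  P1→B1: 50 boxes
  P2→B1: 50 boxes
  P2→B2: 10 boxes
  P3→B1: 20 boxes
Total cost = 430.
(Supply check: P1 ships 50; P2 ships 60; P3 ships 20.)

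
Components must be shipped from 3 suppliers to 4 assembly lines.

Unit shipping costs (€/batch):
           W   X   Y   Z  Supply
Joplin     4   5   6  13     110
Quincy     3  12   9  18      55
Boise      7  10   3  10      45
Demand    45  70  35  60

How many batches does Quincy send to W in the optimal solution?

Solving gives:
  Joplin–X: 70 × €5 = €350
  Joplin–Z: 40 × €13 = €520
  Quincy–W: 45 × €3 = €135
  Quincy–Y: 10 × €9 = €90
  Boise–Y: 25 × €3 = €75
  Boise–Z: 20 × €10 = €200
Total cost = €1370.
So Quincy→W carries 45 batches.

45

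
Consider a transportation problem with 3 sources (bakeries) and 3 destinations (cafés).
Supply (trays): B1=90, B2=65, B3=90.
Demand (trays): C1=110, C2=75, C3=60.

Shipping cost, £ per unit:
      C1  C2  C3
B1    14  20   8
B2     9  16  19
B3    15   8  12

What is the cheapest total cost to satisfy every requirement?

One minimum-cost allocation:
  B1 to C1: 30 trays
  B1 to C3: 60 trays
  B2 to C1: 65 trays
  B3 to C1: 15 trays
  B3 to C2: 75 trays
Total cost = £2310.
(Supply check: B1 ships 90; B2 ships 65; B3 ships 90.)

2310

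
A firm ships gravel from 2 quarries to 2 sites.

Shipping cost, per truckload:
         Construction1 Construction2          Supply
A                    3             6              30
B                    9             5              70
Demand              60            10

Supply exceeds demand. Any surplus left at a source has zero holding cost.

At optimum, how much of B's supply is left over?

Minimum-cost shipments:
  A to Construction1: 30 × 3 = 90
  B to Construction1: 30 × 9 = 270
  B to Construction2: 10 × 5 = 50
Total cost = 410.
B ships 40 of its 70, leaving 30.

30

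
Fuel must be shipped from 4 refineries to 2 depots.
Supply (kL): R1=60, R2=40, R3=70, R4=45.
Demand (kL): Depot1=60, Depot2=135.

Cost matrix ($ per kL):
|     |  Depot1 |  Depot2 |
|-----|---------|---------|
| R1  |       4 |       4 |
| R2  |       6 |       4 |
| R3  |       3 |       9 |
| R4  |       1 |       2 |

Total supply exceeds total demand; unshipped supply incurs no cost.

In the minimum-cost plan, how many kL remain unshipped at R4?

An optimal plan:
  R1–Depot2: 60 × $4 = $240
  R2–Depot2: 40 × $4 = $160
  R3–Depot1: 50 × $3 = $150
  R4–Depot1: 10 × $1 = $10
  R4–Depot2: 35 × $2 = $70
Total cost = $630.
R4 ships 45 of its 45, leaving 0.

0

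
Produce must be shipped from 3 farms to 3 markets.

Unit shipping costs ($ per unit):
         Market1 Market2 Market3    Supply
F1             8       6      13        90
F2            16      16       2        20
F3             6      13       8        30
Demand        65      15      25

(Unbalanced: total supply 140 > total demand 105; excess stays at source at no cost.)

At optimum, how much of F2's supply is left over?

0

An optimal plan:
  F1–Market1: 40 crates
  F1–Market2: 15 crates
  F2–Market3: 20 crates
  F3–Market1: 25 crates
  F3–Market3: 5 crates
Total cost = $640.
F2 ships 20 of its 20, leaving 0.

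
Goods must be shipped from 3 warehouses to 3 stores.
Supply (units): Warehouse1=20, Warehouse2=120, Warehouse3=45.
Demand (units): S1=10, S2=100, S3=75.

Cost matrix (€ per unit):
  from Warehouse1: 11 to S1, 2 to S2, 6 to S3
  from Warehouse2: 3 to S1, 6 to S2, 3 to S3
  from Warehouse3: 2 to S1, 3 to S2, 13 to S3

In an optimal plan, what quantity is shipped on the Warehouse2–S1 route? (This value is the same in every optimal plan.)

Solving gives:
  Warehouse1–S2: 20 × €2 = €40
  Warehouse2–S1: 10 × €3 = €30
  Warehouse2–S2: 35 × €6 = €210
  Warehouse2–S3: 75 × €3 = €225
  Warehouse3–S2: 45 × €3 = €135
Total cost = €640.
So Warehouse2→S1 carries 10 units.

10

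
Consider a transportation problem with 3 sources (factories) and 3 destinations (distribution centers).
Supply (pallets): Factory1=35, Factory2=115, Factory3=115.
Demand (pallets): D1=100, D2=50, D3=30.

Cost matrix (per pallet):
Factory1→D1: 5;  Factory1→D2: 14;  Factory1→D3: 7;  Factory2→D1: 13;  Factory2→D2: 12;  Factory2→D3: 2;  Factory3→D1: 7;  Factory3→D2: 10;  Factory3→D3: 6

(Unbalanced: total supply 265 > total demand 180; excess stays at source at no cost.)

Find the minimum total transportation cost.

1190

A cheapest plan:
  Factory1 to D1: 35 pallets
  Factory2 to D3: 30 pallets
  Factory3 to D1: 65 pallets
  Factory3 to D2: 50 pallets
Total cost = 1190.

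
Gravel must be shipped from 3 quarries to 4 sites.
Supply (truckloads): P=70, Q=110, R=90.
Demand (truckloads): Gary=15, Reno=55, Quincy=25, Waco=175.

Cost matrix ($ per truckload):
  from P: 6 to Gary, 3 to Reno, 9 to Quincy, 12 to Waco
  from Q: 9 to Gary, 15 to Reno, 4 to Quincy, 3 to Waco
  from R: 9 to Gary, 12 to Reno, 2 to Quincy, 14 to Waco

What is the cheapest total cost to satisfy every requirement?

1545

Optimal allocation:
  P→Gary: 15 × $6 = $90
  P→Reno: 55 × $3 = $165
  Q→Waco: 110 × $3 = $330
  R→Quincy: 25 × $2 = $50
  R→Waco: 65 × $14 = $910
Total = 90 + 165 + 330 + 50 + 910 = $1545.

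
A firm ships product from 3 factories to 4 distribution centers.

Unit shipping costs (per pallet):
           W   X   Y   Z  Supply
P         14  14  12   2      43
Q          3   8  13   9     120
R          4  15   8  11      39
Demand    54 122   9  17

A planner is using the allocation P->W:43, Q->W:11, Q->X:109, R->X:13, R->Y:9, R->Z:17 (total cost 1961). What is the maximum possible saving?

540

Current plan cost = 43·14 + 11·3 + 109·8 + 13·15 + 9·8 + 17·11 = 1961.
Optimal plan:
  P to X: 17 × 14 = 238
  P to Y: 9 × 12 = 108
  P to Z: 17 × 2 = 34
  Q to W: 15 × 3 = 45
  Q to X: 105 × 8 = 840
  R to W: 39 × 4 = 156
Optimal cost = 1421.
Saving = 1961 − 1421 = 540.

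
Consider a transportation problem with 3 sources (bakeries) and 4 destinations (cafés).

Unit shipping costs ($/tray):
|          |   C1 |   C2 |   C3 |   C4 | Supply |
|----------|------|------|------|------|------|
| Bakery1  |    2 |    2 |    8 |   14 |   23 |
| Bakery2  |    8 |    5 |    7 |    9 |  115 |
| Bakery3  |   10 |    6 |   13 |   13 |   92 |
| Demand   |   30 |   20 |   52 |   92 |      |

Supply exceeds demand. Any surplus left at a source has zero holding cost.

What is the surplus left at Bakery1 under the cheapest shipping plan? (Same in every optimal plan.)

0

Minimum-cost shipments:
  Bakery1–C1: 23 trays
  Bakery2–C3: 52 trays
  Bakery2–C4: 63 trays
  Bakery3–C1: 7 trays
  Bakery3–C2: 20 trays
  Bakery3–C4: 29 trays
Total cost = $1544.
Bakery1 ships 23 of its 23, leaving 0.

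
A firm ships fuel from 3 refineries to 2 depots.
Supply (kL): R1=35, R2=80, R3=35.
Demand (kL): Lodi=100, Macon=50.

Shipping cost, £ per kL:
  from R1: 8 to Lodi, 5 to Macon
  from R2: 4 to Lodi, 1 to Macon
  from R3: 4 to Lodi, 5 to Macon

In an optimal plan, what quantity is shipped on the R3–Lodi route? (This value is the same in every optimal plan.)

35

The minimum-cost plan:
  R1 to Lodi: 35 kL
  R2 to Lodi: 30 kL
  R2 to Macon: 50 kL
  R3 to Lodi: 35 kL
Total cost = £590.
So R3→Lodi carries 35 kL.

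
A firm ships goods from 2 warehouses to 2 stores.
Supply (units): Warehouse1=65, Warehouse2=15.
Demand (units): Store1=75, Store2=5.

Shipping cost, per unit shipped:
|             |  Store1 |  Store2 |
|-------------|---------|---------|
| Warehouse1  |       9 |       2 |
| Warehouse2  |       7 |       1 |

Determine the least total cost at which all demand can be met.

An optimal shipping plan:
  Warehouse1–Store1: 60 × 9 = 540
  Warehouse1–Store2: 5 × 2 = 10
  Warehouse2–Store1: 15 × 7 = 105
Total = 540 + 10 + 105 = 655.
(Supply check: Warehouse1 ships 65; Warehouse2 ships 15.)

655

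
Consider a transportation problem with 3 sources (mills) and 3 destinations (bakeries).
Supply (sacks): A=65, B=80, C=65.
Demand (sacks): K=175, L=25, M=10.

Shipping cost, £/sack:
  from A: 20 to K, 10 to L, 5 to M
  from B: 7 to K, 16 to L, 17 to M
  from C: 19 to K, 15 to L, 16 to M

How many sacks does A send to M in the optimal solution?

10

The minimum-cost plan:
  A→K: 30 × £20 = £600
  A→L: 25 × £10 = £250
  A→M: 10 × £5 = £50
  B→K: 80 × £7 = £560
  C→K: 65 × £19 = £1235
Total cost = £2695.
So A→M carries 10 sacks.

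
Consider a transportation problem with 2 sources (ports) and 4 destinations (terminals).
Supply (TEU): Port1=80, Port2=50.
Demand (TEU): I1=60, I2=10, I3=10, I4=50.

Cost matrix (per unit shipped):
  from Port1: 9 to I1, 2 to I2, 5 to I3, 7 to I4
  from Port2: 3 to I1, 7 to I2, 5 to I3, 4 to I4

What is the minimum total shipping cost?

660

Optimal allocation:
  Port1->I1: 10 × 9 = 90
  Port1->I2: 10 × 2 = 20
  Port1->I3: 10 × 5 = 50
  Port1->I4: 50 × 7 = 350
  Port2->I1: 50 × 3 = 150
Total = 90 + 20 + 50 + 350 + 150 = 660.
(Supply check: Port1 ships 80; Port2 ships 50.)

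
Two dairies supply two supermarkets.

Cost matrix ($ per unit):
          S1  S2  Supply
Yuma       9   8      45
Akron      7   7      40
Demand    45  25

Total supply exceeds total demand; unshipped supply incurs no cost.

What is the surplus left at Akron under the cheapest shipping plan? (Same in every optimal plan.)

0

An optimal plan:
  Yuma–S1: 5 × $9 = $45
  Yuma–S2: 25 × $8 = $200
  Akron–S1: 40 × $7 = $280
Total cost = $525.
Akron ships 40 of its 40, leaving 0.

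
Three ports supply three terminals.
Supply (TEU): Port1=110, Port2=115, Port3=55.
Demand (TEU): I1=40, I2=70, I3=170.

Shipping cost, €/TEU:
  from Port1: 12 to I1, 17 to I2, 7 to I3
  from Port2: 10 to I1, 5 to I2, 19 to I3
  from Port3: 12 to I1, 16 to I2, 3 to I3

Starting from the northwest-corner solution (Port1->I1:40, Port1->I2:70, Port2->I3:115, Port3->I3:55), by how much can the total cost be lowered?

Current plan cost = 40·12 + 70·17 + 115·19 + 55·3 = €4020.
Optimal plan:
  Port1→I3: 110 × €7 = €770
  Port2→I1: 40 × €10 = €400
  Port2→I2: 70 × €5 = €350
  Port2→I3: 5 × €19 = €95
  Port3→I3: 55 × €3 = €165
Optimal cost = €1780.
Saving = 4020 − 1780 = €2240.

2240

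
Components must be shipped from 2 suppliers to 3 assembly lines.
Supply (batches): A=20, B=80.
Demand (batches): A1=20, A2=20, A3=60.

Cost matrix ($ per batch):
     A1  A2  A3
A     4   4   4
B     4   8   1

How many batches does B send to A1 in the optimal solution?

The minimum-cost plan:
  A→A2: 20 × $4 = $80
  B→A1: 20 × $4 = $80
  B→A3: 60 × $1 = $60
Total cost = $220.
So B→A1 carries 20 batches.

20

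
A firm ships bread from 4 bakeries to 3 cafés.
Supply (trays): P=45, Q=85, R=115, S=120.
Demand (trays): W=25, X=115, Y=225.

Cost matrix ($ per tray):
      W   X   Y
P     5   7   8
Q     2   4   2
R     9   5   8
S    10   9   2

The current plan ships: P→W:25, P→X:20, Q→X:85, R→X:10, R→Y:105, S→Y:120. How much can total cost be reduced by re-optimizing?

Current plan cost = 25·5 + 20·7 + 85·4 + 10·5 + 105·8 + 120·2 = $1735.
Optimal plan:
  P->W: 25 × $5 = $125
  P->Y: 20 × $8 = $160
  Q->Y: 85 × $2 = $170
  R->X: 115 × $5 = $575
  S->Y: 120 × $2 = $240
Optimal cost = $1270.
Saving = 1735 − 1270 = $465.

465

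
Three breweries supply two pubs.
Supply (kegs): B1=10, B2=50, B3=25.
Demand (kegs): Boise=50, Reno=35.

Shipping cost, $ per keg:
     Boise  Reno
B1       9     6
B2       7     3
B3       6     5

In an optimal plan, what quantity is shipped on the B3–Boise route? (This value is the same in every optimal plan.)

25

Solving gives:
  B1->Boise: 10 × $9 = $90
  B2->Boise: 15 × $7 = $105
  B2->Reno: 35 × $3 = $105
  B3->Boise: 25 × $6 = $150
Total cost = $450.
So B3→Boise carries 25 kegs.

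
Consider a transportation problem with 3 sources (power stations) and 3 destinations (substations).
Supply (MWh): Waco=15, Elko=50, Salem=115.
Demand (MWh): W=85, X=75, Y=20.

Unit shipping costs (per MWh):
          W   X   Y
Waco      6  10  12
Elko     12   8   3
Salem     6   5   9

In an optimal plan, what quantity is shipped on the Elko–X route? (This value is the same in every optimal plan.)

The minimum-cost plan:
  Waco->W: 15 × 6 = 90
  Elko->X: 30 × 8 = 240
  Elko->Y: 20 × 3 = 60
  Salem->W: 70 × 6 = 420
  Salem->X: 45 × 5 = 225
Total cost = 1035.
So Elko→X carries 30 MWh.

30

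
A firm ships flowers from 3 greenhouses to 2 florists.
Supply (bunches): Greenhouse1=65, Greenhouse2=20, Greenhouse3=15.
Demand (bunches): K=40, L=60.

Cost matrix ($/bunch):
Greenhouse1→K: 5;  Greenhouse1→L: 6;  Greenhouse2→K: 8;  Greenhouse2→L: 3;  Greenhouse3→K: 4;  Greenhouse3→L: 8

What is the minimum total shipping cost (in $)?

A cheapest plan:
  Greenhouse1–K: 25 × $5 = $125
  Greenhouse1–L: 40 × $6 = $240
  Greenhouse2–L: 20 × $3 = $60
  Greenhouse3–K: 15 × $4 = $60
Total = 125 + 240 + 60 + 60 = $485.

485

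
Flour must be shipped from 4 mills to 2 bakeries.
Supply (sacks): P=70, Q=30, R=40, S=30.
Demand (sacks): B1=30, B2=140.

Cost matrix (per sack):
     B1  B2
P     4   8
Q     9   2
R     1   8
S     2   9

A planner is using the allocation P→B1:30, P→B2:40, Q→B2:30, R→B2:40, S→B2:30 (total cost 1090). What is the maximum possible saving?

90

Current plan cost = 30·4 + 40·8 + 30·2 + 40·8 + 30·9 = 1090.
Optimal plan:
  P–B2: 70 × 8 = 560
  Q–B2: 30 × 2 = 60
  R–B1: 30 × 1 = 30
  R–B2: 10 × 8 = 80
  S–B2: 30 × 9 = 270
Optimal cost = 1000.
Saving = 1090 − 1000 = 90.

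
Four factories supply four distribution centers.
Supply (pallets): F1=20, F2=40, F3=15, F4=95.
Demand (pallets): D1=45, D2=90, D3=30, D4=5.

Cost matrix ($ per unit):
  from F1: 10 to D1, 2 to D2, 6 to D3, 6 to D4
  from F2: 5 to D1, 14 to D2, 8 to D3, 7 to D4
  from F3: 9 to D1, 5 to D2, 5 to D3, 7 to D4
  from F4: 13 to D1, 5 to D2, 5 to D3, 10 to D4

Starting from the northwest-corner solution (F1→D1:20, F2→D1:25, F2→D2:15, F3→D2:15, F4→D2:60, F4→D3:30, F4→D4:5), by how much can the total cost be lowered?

Current plan cost = 20·10 + 25·5 + 15·14 + 15·5 + 60·5 + 30·5 + 5·10 = $1110.
Optimal plan:
  F1->D2: 20 × $2 = $40
  F2->D1: 40 × $5 = $200
  F3->D1: 5 × $9 = $45
  F3->D3: 5 × $5 = $25
  F3->D4: 5 × $7 = $35
  F4->D2: 70 × $5 = $350
  F4->D3: 25 × $5 = $125
Optimal cost = $820.
Saving = 1110 − 820 = $290.

290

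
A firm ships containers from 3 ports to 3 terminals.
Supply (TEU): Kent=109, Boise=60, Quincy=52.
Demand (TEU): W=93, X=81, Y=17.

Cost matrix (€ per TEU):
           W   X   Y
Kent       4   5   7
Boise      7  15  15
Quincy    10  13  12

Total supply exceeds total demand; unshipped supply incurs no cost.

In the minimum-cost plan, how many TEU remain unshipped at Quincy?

An optimal plan:
  Kent–W: 28 × €4 = €112
  Kent–X: 81 × €5 = €405
  Boise–W: 60 × €7 = €420
  Quincy–W: 5 × €10 = €50
  Quincy–Y: 17 × €12 = €204
Total cost = €1191.
Quincy ships 22 of its 52, leaving 30.

30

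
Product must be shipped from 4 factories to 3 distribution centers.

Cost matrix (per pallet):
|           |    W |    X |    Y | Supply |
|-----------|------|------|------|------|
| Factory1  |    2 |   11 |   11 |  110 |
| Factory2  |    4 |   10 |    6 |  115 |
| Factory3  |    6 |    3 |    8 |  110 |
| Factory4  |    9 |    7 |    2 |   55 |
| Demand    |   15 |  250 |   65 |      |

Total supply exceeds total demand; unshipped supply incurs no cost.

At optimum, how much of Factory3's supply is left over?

0

An optimal plan:
  Factory1 to W: 15 × 2 = 30
  Factory1 to X: 35 × 11 = 385
  Factory2 to X: 105 × 10 = 1050
  Factory2 to Y: 10 × 6 = 60
  Factory3 to X: 110 × 3 = 330
  Factory4 to Y: 55 × 2 = 110
Total cost = 1965.
Factory3 ships 110 of its 110, leaving 0.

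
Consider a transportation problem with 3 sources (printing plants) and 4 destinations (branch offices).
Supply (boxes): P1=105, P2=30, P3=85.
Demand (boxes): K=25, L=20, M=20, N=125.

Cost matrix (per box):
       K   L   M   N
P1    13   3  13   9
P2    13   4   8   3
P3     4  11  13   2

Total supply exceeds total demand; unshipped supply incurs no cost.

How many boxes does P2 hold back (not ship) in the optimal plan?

An optimal plan:
  P1–L: 20 × 3 = 60
  P1–M: 20 × 13 = 260
  P1–N: 35 × 9 = 315
  P2–N: 30 × 3 = 90
  P3–K: 25 × 4 = 100
  P3–N: 60 × 2 = 120
Total cost = 945.
P2 ships 30 of its 30, leaving 0.

0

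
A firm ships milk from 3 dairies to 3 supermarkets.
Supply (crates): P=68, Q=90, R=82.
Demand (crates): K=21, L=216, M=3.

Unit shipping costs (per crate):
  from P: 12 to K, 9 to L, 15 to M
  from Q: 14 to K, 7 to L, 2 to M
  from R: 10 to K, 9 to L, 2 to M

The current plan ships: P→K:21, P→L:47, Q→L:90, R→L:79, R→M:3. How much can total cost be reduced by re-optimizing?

42

Current plan cost = 21·12 + 47·9 + 90·7 + 79·9 + 3·2 = 2022.
Optimal plan:
  P→L: 68 × 9 = 612
  Q→L: 90 × 7 = 630
  R→K: 21 × 10 = 210
  R→L: 58 × 9 = 522
  R→M: 3 × 2 = 6
Optimal cost = 1980.
Saving = 2022 − 1980 = 42.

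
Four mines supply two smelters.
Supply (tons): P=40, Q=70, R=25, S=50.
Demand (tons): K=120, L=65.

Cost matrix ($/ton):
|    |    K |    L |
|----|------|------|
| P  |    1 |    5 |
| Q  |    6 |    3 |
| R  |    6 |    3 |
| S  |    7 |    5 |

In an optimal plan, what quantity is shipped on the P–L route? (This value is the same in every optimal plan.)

0

Solving gives:
  P–K: 40 × $1 = $40
  Q–K: 5 × $6 = $30
  Q–L: 65 × $3 = $195
  R–K: 25 × $6 = $150
  S–K: 50 × $7 = $350
Total cost = $765.
The route P→L is not used.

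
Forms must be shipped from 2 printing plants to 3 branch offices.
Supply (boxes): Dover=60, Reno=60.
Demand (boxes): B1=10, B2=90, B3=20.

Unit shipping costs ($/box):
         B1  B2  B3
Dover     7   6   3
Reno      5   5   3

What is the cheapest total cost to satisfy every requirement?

A cheapest plan:
  Dover→B2: 40 × $6 = $240
  Dover→B3: 20 × $3 = $60
  Reno→B1: 10 × $5 = $50
  Reno→B2: 50 × $5 = $250
Total = 240 + 60 + 50 + 250 = $600.

600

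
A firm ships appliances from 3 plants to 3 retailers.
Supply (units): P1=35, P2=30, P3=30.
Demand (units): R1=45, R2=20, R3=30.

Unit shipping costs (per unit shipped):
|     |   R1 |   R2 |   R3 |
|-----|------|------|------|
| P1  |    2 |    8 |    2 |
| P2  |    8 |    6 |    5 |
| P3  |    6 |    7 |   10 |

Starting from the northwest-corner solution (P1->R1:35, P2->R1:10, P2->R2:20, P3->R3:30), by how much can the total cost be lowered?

150

Current plan cost = 35·2 + 10·8 + 20·6 + 30·10 = 570.
Optimal plan:
  P1->R1: 15 units
  P1->R3: 20 units
  P2->R2: 20 units
  P2->R3: 10 units
  P3->R1: 30 units
Optimal cost = 420.
Saving = 570 − 420 = 150.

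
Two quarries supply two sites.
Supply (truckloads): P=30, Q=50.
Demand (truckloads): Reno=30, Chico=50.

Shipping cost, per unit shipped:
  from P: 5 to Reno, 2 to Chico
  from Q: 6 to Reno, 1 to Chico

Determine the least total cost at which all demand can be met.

200

A cheapest plan:
  P to Reno: 30 × 5 = 150
  Q to Chico: 50 × 1 = 50
Total = 150 + 50 = 200.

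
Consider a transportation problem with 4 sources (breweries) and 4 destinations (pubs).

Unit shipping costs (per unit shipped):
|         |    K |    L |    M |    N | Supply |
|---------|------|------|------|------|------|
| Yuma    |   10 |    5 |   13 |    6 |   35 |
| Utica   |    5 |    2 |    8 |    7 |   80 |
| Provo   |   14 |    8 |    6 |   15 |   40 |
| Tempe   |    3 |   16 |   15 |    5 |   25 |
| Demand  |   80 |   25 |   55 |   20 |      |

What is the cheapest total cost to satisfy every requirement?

Optimal allocation:
  Yuma->L: 15 × 5 = 75
  Yuma->N: 20 × 6 = 120
  Utica->K: 55 × 5 = 275
  Utica->L: 10 × 2 = 20
  Utica->M: 15 × 8 = 120
  Provo->M: 40 × 6 = 240
  Tempe->K: 25 × 3 = 75
Total = 75 + 120 + 275 + 20 + 120 + 240 + 75 = 925.

925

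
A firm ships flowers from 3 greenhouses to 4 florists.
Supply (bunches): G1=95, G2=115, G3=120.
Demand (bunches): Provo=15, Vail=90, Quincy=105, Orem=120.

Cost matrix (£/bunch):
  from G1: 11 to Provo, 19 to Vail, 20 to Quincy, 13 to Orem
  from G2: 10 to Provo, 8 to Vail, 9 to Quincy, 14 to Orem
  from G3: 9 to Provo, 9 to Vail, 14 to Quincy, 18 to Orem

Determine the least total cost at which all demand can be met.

3535

A cheapest plan:
  G1→Orem: 95 × £13 = £1235
  G2→Quincy: 105 × £9 = £945
  G2→Orem: 10 × £14 = £140
  G3→Provo: 15 × £9 = £135
  G3→Vail: 90 × £9 = £810
  G3→Orem: 15 × £18 = £270
Total = 1235 + 945 + 140 + 135 + 810 + 270 = £3535.
(Supply check: G1 ships 95; G2 ships 115; G3 ships 120.)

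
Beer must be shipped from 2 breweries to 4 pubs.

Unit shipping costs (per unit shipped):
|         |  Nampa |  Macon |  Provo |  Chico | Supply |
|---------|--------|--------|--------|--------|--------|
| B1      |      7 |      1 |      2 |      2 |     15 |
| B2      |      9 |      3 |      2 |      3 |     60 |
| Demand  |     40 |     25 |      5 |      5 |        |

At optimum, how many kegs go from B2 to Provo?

Optimal shipments:
  B1–Nampa: 15 × 7 = 105
  B2–Nampa: 25 × 9 = 225
  B2–Macon: 25 × 3 = 75
  B2–Provo: 5 × 2 = 10
  B2–Chico: 5 × 3 = 15
Total cost = 430.
So B2→Provo carries 5 kegs.

5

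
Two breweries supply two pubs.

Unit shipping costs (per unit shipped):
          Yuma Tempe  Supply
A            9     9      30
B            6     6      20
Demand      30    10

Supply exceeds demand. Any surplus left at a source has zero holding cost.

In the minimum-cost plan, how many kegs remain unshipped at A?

An optimal plan:
  A–Yuma: 10 × 9 = 90
  A–Tempe: 10 × 9 = 90
  B–Yuma: 20 × 6 = 120
Total cost = 300.
A ships 20 of its 30, leaving 10.

10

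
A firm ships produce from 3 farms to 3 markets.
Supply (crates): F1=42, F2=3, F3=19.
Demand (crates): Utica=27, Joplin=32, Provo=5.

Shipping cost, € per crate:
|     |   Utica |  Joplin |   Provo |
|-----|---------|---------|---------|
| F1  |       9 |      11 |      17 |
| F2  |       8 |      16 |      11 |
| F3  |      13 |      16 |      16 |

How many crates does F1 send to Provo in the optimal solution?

0

Solving gives:
  F1–Utica: 10 × €9 = €90
  F1–Joplin: 32 × €11 = €352
  F2–Provo: 3 × €11 = €33
  F3–Utica: 17 × €13 = €221
  F3–Provo: 2 × €16 = €32
Total cost = €728.
The route F1→Provo is not used.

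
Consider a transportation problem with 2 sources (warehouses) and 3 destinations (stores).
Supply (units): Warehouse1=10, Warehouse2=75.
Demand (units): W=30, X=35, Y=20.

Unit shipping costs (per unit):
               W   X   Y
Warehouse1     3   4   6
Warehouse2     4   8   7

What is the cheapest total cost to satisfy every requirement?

A cheapest plan:
  Warehouse1→X: 10 × 4 = 40
  Warehouse2→W: 30 × 4 = 120
  Warehouse2→X: 25 × 8 = 200
  Warehouse2→Y: 20 × 7 = 140
Total = 40 + 120 + 200 + 140 = 500.
(Supply check: Warehouse1 ships 10; Warehouse2 ships 75.)

500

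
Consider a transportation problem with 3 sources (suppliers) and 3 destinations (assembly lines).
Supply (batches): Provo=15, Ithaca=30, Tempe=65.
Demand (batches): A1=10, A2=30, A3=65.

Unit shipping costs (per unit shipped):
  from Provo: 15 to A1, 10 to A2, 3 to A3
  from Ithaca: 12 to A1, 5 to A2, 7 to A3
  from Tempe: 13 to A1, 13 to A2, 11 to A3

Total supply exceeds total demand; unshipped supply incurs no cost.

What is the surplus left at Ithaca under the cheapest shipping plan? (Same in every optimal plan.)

0

An optimal plan:
  Provo–A3: 15 × 3 = 45
  Ithaca–A2: 30 × 5 = 150
  Tempe–A1: 10 × 13 = 130
  Tempe–A3: 50 × 11 = 550
Total cost = 875.
Ithaca ships 30 of its 30, leaving 0.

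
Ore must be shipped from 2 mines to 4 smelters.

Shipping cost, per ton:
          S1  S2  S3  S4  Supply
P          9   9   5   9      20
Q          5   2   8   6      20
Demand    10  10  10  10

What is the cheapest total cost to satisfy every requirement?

An optimal shipping plan:
  P to S3: 10 × 5 = 50
  P to S4: 10 × 9 = 90
  Q to S1: 10 × 5 = 50
  Q to S2: 10 × 2 = 20
Total = 50 + 90 + 50 + 20 = 210.

210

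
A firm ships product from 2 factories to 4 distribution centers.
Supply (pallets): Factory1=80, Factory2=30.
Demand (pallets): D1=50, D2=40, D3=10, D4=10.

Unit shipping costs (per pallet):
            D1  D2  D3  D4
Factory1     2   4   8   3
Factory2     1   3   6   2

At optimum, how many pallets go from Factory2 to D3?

Optimal shipments:
  Factory1→D1: 30 pallets
  Factory1→D2: 40 pallets
  Factory1→D4: 10 pallets
  Factory2→D1: 20 pallets
  Factory2→D3: 10 pallets
Total cost = 330.
So Factory2→D3 carries 10 pallets.

10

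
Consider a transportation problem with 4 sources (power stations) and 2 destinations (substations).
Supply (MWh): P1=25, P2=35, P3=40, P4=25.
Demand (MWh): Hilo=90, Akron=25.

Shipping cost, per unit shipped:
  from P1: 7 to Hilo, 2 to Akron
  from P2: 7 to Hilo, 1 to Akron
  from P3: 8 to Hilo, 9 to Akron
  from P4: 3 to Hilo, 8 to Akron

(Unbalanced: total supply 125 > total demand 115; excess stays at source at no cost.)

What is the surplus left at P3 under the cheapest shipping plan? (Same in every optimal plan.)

Minimum-cost shipments:
  P1 to Hilo: 25 × 7 = 175
  P2 to Hilo: 10 × 7 = 70
  P2 to Akron: 25 × 1 = 25
  P3 to Hilo: 30 × 8 = 240
  P4 to Hilo: 25 × 3 = 75
Total cost = 585.
P3 ships 30 of its 40, leaving 10.

10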